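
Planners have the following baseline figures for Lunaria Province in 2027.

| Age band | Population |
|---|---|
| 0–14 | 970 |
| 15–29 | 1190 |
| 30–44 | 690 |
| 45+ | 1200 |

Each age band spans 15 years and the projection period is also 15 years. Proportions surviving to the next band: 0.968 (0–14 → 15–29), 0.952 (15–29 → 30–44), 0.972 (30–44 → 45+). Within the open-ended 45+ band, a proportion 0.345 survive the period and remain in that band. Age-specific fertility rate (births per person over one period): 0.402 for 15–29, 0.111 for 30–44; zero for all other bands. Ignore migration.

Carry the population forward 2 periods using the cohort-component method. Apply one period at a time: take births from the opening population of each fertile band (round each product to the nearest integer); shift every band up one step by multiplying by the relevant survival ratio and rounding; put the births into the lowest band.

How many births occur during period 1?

Period 1:
Births: 1190 × 0.402 = 478, 690 × 0.111 = 77 ⇒ total 555
15–29: 970 × 0.968 = 939
30–44: 1190 × 0.952 = 1133
45+: 690 × 0.972 + 1200 × 0.345 = 671 + 414 = 1085
Population now: 0–14=555, 15–29=939, 30–44=1133, 45+=1085

555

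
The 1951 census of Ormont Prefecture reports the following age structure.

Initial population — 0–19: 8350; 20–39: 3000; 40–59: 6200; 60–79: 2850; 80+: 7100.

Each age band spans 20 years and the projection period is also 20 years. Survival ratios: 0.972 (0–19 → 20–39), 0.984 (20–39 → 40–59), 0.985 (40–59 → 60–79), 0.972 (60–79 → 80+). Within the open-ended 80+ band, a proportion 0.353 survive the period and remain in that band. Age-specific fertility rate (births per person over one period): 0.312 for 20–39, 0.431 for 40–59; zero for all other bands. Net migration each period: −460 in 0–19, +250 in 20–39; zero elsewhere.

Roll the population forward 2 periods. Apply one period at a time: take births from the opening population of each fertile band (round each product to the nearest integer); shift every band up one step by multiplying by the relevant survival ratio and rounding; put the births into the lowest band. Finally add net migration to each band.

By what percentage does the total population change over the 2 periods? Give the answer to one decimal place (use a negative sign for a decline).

Call the groups 1 to 5, youngest first.
— Period 1 —
Births: 3000 × 0.312 = 936, 6200 × 0.431 = 2672 ⇒ total 3608
Group 2: 8350 × 0.972 = 8116
Group 3: 3000 × 0.984 = 2952
Group 4: 6200 × 0.985 = 6107
Group 5: 2850 × 0.972 + 7100 × 0.353 = 2770 + 2506 = 5276
Net migration: Group 1 − 460 → 3148; Group 2 + 250 → 8366
Giving 3148 / 8366 / 2952 / 6107 / 5276.
— Period 2 —
Births: 8366 × 0.312 = 2610, 2952 × 0.431 = 1272 ⇒ total 3882
Group 2: 3148 × 0.972 = 3060
Group 3: 8366 × 0.984 = 8232
Group 4: 2952 × 0.985 = 2908
Group 5: 6107 × 0.972 + 5276 × 0.353 = 5936 + 1862 = 7798
Net migration: Group 1 − 460 → 3422; Group 2 + 250 → 3310
Giving 3422 / 3310 / 8232 / 2908 / 7798.
Total: 27500 → 25670; change = -1830; percentage change = -6.7%

-6.7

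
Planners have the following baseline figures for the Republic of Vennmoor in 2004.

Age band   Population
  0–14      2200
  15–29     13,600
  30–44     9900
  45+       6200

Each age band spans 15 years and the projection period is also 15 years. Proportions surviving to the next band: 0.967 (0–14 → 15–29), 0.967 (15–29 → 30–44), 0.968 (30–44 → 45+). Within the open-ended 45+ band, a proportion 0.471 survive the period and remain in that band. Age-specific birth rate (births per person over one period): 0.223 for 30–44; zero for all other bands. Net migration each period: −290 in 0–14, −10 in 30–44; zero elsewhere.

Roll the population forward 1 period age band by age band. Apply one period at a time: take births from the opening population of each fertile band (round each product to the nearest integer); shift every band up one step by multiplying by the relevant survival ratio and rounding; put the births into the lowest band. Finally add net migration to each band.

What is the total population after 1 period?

After projecting period 1:
Births: 9900 × 0.223 = 2208
15–29: 2200 × 0.967 = 2127
30–44: 13600 × 0.967 = 13151
45+: 9900 × 0.968 + 6200 × 0.471 = 9583 + 2920 = 12503
Net migration: 0–14 − 290 → 1918; 30–44 − 10 → 13141
Population now: 0–14=1918, 15–29=2127, 30–44=13141, 45+=12503
Total after period 1: 1918 + 2127 + 13141 + 12503 = 29689

29689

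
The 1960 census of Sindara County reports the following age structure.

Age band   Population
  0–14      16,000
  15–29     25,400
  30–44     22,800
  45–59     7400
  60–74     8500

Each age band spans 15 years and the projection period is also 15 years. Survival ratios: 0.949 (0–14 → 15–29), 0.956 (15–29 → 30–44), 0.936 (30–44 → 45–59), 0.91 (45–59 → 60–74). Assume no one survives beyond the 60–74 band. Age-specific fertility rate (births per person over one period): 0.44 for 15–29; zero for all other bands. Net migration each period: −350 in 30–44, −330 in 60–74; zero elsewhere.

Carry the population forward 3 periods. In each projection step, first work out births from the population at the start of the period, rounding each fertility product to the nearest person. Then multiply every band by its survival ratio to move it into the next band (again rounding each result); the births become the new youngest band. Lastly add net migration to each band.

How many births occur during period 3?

[period 1]
Births: 25400 * 0.44 = 11176
15–29: 16000 * 0.949 = 15184
30–44: 25400 * 0.956 = 24282
45–59: 22800 * 0.936 = 21341
60–74: 7400 * 0.91 = 6734
Net migration: 30–44 − 350 → 23932; 60–74 − 330 → 6404
End of period: [11176, 15184, 23932, 21341, 6404]
[period 2]
Births: 15184 * 0.44 = 6681
15–29: 11176 * 0.949 = 10606
30–44: 15184 * 0.956 = 14516
45–59: 23932 * 0.936 = 22400
60–74: 21341 * 0.91 = 19420
Net migration: 30–44 − 350 → 14166; 60–74 − 330 → 19090
End of period: [6681, 10606, 14166, 22400, 19090]
[period 3]
Births: 10606 * 0.44 = 4667
15–29: 6681 * 0.949 = 6340
30–44: 10606 * 0.956 = 10139
45–59: 14166 * 0.936 = 13259
60–74: 22400 * 0.91 = 20384
Net migration: 30–44 − 350 → 9789; 60–74 − 330 → 20054
End of period: [4667, 6340, 9789, 13259, 20054]

4667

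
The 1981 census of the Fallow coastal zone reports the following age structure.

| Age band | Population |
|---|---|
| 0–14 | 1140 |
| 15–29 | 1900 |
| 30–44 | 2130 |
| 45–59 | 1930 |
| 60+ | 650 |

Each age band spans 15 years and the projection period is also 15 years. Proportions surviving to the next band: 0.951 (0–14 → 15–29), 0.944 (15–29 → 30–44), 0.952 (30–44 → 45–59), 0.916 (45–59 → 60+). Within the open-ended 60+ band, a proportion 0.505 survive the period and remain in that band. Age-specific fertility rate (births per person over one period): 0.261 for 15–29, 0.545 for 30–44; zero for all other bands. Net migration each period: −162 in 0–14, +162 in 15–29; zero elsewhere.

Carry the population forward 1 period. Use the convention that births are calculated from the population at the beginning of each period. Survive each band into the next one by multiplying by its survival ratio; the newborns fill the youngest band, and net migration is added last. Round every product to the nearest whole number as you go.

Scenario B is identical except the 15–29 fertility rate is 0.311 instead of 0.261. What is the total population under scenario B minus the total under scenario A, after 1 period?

Call the bands 1 to 5, youngest first.
Period 1.
Births: 1900 × 0.261 = 496 ; 2130 × 0.545 = 1161 — total 1657
Band 2: 1140 × 0.951 = 1084
Band 3: 1900 × 0.944 = 1794
Band 4: 2130 × 0.952 = 2028
Band 5: 1930 × 0.916 + 650 × 0.505 = 1768 + 328 = 2096
Net migration: Band 1 − 162 → 1495; Band 2 + 162 → 1246
→ [1495, 1246, 1794, 2028, 2096]
Scenario A total after 1 period: 8659
Scenario B projection —
Period 1.
Births: 1900 × 0.311 = 591 ; 2130 × 0.545 = 1161 — total 1752
Band 2: 1140 × 0.951 = 1084
Band 3: 1900 × 0.944 = 1794
Band 4: 2130 × 0.952 = 2028
Band 5: 1930 × 0.916 + 650 × 0.505 = 1768 + 328 = 2096
Net migration: Band 1 − 162 → 1590; Band 2 + 162 → 1246
→ [1590, 1246, 1794, 2028, 2096]
Scenario B total after 1 period: 8754
Difference B − A = 8754 − 8659 = 95

95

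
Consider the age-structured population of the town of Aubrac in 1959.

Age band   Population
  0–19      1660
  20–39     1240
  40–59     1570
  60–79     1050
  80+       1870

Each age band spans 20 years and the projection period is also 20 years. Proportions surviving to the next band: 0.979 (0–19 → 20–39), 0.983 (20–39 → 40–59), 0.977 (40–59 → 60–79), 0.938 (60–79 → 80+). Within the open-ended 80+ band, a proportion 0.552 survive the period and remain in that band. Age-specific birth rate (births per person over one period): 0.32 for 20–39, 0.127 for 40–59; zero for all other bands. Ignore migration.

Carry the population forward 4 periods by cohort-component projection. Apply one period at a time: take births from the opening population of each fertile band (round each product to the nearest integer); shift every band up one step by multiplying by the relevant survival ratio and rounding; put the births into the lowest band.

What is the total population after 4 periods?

4734

Period 1:
Births: 1240 × 0.32 = 397 ; 1570 × 0.127 = 199 ⇒ total 596
20–39: 1660 × 0.979 = 1625
40–59: 1240 × 0.983 = 1219
60–79: 1570 × 0.977 = 1534
80+: 1050 × 0.938 + 1870 × 0.552 = 985 + 1032 = 2017
→ [596, 1625, 1219, 1534, 2017]
Period 2:
Births: 1625 × 0.32 = 520 ; 1219 × 0.127 = 155 ⇒ total 675
20–39: 596 × 0.979 = 583
40–59: 1625 × 0.983 = 1597
60–79: 1219 × 0.977 = 1191
80+: 1534 × 0.938 + 2017 × 0.552 = 1439 + 1113 = 2552
→ [675, 583, 1597, 1191, 2552]
Period 3:
Births: 583 × 0.32 = 187 ; 1597 × 0.127 = 203 ⇒ total 390
20–39: 675 × 0.979 = 661
40–59: 583 × 0.983 = 573
60–79: 1597 × 0.977 = 1560
80+: 1191 × 0.938 + 2552 × 0.552 = 1117 + 1409 = 2526
→ [390, 661, 573, 1560, 2526]
Period 4:
Births: 661 × 0.32 = 212 ; 573 × 0.127 = 73 ⇒ total 285
20–39: 390 × 0.979 = 382
40–59: 661 × 0.983 = 650
60–79: 573 × 0.977 = 560
80+: 1560 × 0.938 + 2526 × 0.552 = 1463 + 1394 = 2857
→ [285, 382, 650, 560, 2857]
Total after period 4: 285 + 382 + 650 + 560 + 2857 = 4734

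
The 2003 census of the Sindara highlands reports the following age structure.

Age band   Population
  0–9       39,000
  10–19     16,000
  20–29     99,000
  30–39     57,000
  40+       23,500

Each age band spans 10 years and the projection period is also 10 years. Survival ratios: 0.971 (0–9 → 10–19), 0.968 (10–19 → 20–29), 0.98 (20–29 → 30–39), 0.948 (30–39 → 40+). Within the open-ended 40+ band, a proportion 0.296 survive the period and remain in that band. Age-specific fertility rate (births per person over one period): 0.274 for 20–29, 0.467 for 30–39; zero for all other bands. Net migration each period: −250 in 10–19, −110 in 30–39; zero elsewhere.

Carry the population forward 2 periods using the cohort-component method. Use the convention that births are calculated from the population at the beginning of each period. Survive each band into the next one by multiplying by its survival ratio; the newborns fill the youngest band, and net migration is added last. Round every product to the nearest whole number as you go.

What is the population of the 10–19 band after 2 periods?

— Period 1 —
Births: 99000 × 0.274 = 27126, 57000 × 0.467 = 26619 → 53745
10–19: 39000 × 0.971 = 37869
20–29: 16000 × 0.968 = 15488
30–39: 99000 × 0.98 = 97020
40+: 57000 × 0.948 + 23500 × 0.296 = 54036 + 6956 = 60992
Net migration: 10–19 − 250 → 37619; 30–39 − 110 → 96910
Giving 53745 / 37619 / 15488 / 96910 / 60992.
— Period 2 —
Births: 15488 × 0.274 = 4244, 96910 × 0.467 = 45257 → 49501
10–19: 53745 × 0.971 = 52186
20–29: 37619 × 0.968 = 36415
30–39: 15488 × 0.98 = 15178
40+: 96910 × 0.948 + 60992 × 0.296 = 91871 + 18054 = 109925
Net migration: 10–19 − 250 → 51936; 30–39 − 110 → 15068
Giving 49501 / 51936 / 36415 / 15068 / 109925.

51936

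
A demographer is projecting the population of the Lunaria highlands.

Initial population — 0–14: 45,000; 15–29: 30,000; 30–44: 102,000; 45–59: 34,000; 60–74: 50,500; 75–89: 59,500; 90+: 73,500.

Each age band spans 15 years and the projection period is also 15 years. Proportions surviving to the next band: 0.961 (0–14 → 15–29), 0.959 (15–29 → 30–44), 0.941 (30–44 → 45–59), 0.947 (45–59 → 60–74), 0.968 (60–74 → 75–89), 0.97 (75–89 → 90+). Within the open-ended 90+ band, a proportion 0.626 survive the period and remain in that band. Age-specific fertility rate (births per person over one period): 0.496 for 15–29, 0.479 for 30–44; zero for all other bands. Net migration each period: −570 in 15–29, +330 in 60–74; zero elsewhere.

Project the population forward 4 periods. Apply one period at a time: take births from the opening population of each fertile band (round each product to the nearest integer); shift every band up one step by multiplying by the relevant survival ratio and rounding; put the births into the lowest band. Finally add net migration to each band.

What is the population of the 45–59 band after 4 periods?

54761

(Bands numbered youngest = 1 to oldest = 7.)
Period 1:
Births: 30000 × 0.496 = 14880 ; 102000 × 0.479 = 48858 ⇒ total 63738
Band 2: 45000 × 0.961 = 43245
Band 3: 30000 × 0.959 = 28770
Band 4: 102000 × 0.941 = 95982
Band 5: 34000 × 0.947 = 32198
Band 6: 50500 × 0.968 = 48884
Band 7: 59500 × 0.97 + 73500 × 0.626 = 57715 + 46011 = 103726
Net migration: Band 2 − 570 → 42675; Band 5 + 330 → 32528
→ [63738, 42675, 28770, 95982, 32528, 48884, 103726]
Period 2:
Births: 42675 × 0.496 = 21167 ; 28770 × 0.479 = 13781 ⇒ total 34948
Band 2: 63738 × 0.961 = 61252
Band 3: 42675 × 0.959 = 40925
Band 4: 28770 × 0.941 = 27073
Band 5: 95982 × 0.947 = 90895
Band 6: 32528 × 0.968 = 31487
Band 7: 48884 × 0.97 + 103726 × 0.626 = 47417 + 64932 = 112349
Net migration: Band 2 − 570 → 60682; Band 5 + 330 → 91225
→ [34948, 60682, 40925, 27073, 91225, 31487, 112349]
Period 3:
Births: 60682 × 0.496 = 30098 ; 40925 × 0.479 = 19603 ⇒ total 49701
Band 2: 34948 × 0.961 = 33585
Band 3: 60682 × 0.959 = 58194
Band 4: 40925 × 0.941 = 38510
Band 5: 27073 × 0.947 = 25638
Band 6: 91225 × 0.968 = 88306
Band 7: 31487 × 0.97 + 112349 × 0.626 = 30542 + 70330 = 100872
Net migration: Band 2 − 570 → 33015; Band 5 + 330 → 25968
→ [49701, 33015, 58194, 38510, 25968, 88306, 100872]
Period 4:
Births: 33015 × 0.496 = 16375 ; 58194 × 0.479 = 27875 ⇒ total 44250
Band 2: 49701 × 0.961 = 47763
Band 3: 33015 × 0.959 = 31661
Band 4: 58194 × 0.941 = 54761
Band 5: 38510 × 0.947 = 36469
Band 6: 25968 × 0.968 = 25137
Band 7: 88306 × 0.97 + 100872 × 0.626 = 85657 + 63146 = 148803
Net migration: Band 2 − 570 → 47193; Band 5 + 330 → 36799
→ [44250, 47193, 31661, 54761, 36799, 25137, 148803]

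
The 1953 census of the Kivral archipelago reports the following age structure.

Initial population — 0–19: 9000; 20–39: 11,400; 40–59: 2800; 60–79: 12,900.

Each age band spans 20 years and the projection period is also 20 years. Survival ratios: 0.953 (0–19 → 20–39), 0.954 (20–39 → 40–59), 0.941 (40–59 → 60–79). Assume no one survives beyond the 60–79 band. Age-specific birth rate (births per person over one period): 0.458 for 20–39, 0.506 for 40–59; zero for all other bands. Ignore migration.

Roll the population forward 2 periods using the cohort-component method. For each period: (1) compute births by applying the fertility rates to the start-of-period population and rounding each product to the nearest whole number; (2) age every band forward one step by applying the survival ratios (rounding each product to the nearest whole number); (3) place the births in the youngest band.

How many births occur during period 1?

6638

After projecting period 1:
Births: 11400 × 0.458 = 5221 ; 2800 × 0.506 = 1417 → 6638
20–39: 9000 × 0.953 = 8577
40–59: 11400 × 0.954 = 10876
60–79: 2800 × 0.941 = 2635
Population now: 0–19=6638, 20–39=8577, 40–59=10876, 60–79=2635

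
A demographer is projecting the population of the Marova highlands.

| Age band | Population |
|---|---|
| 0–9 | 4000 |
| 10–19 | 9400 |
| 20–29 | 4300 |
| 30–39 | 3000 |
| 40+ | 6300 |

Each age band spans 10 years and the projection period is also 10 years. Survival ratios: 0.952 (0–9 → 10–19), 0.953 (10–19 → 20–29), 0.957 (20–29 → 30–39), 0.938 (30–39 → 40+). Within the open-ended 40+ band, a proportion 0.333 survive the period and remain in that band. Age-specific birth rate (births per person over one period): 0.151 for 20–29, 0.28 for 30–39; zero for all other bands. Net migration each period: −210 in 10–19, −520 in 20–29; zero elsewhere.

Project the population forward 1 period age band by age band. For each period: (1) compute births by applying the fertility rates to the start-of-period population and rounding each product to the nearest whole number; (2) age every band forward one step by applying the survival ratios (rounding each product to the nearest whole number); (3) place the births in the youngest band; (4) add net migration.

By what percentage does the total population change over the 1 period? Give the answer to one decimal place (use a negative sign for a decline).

-16.5

After projecting period 1:
Births: 4300 × 0.151 = 649  |  3000 × 0.28 = 840 → total 1489
10–19: 4000 × 0.952 = 3808
20–29: 9400 × 0.953 = 8958
30–39: 4300 × 0.957 = 4115
40+: 3000 × 0.938 + 6300 × 0.333 = 2814 + 2098 = 4912
Net migration: 10–19 − 210 → 3598; 20–29 − 520 → 8438
→ [1489, 3598, 8438, 4115, 4912]
Total: 27000 → 22552; change = -4448; percentage change = -16.5%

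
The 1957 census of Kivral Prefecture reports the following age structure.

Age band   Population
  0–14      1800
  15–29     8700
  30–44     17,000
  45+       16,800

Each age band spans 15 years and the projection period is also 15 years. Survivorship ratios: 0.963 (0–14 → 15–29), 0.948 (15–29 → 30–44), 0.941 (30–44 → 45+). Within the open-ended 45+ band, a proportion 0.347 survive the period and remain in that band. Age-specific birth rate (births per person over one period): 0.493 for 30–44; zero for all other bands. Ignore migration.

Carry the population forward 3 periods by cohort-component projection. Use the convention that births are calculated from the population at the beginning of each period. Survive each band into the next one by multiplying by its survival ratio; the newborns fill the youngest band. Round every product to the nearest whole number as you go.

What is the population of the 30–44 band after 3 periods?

Period 1:
Births: 17000 * 0.493 = 8381
15–29: 1800 * 0.963 = 1733
30–44: 8700 * 0.948 = 8248
45+: 17000 * 0.941 + 16800 * 0.347 = 15997 + 5830 = 21827
Population now: 0–14=8381, 15–29=1733, 30–44=8248, 45+=21827
Period 2:
Births: 8248 * 0.493 = 4066
15–29: 8381 * 0.963 = 8071
30–44: 1733 * 0.948 = 1643
45+: 8248 * 0.941 + 21827 * 0.347 = 7761 + 7574 = 15335
Population now: 0–14=4066, 15–29=8071, 30–44=1643, 45+=15335
Period 3:
Births: 1643 * 0.493 = 810
15–29: 4066 * 0.963 = 3916
30–44: 8071 * 0.948 = 7651
45+: 1643 * 0.941 + 15335 * 0.347 = 1546 + 5321 = 6867
Population now: 0–14=810, 15–29=3916, 30–44=7651, 45+=6867

7651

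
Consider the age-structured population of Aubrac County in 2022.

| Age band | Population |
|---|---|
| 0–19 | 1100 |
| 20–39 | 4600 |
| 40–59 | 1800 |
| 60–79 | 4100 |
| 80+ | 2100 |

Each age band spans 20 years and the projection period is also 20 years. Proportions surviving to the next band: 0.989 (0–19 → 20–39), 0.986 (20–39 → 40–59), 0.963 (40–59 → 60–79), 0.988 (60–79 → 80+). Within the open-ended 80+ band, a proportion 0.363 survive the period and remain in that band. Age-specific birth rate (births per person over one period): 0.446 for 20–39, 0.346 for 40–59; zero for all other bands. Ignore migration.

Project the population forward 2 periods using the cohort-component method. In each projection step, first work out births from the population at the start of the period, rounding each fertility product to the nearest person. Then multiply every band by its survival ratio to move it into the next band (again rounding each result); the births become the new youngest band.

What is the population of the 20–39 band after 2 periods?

2646

After projecting period 1:
Births: 4600 × 0.446 = 2052 ; 1800 × 0.346 = 623 → 2675
20–39: 1100 × 0.989 = 1088
40–59: 4600 × 0.986 = 4536
60–79: 1800 × 0.963 = 1733
80+: 4100 × 0.988 + 2100 × 0.363 = 4051 + 762 = 4813
Giving 2675 / 1088 / 4536 / 1733 / 4813.
After projecting period 2:
Births: 1088 × 0.446 = 485 ; 4536 × 0.346 = 1569 → 2054
20–39: 2675 × 0.989 = 2646
40–59: 1088 × 0.986 = 1073
60–79: 4536 × 0.963 = 4368
80+: 1733 × 0.988 + 4813 × 0.363 = 1712 + 1747 = 3459
Giving 2054 / 2646 / 1073 / 4368 / 3459.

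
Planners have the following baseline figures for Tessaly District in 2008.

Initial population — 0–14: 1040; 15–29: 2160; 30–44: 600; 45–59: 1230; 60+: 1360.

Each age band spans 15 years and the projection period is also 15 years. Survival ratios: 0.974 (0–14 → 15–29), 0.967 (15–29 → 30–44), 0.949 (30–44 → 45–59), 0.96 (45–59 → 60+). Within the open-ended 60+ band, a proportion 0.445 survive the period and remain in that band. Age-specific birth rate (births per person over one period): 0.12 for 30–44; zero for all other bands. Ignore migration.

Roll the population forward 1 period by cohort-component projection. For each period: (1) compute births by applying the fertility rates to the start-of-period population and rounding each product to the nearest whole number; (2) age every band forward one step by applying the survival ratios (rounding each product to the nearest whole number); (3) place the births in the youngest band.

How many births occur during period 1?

[period 1]
Births: 600 × 0.12 = 72
15–29: 1040 × 0.974 = 1013
30–44: 2160 × 0.967 = 2089
45–59: 600 × 0.949 = 569
60+: 1230 × 0.96 + 1360 × 0.445 = 1181 + 605 = 1786
Giving 72 / 1013 / 2089 / 569 / 1786.

72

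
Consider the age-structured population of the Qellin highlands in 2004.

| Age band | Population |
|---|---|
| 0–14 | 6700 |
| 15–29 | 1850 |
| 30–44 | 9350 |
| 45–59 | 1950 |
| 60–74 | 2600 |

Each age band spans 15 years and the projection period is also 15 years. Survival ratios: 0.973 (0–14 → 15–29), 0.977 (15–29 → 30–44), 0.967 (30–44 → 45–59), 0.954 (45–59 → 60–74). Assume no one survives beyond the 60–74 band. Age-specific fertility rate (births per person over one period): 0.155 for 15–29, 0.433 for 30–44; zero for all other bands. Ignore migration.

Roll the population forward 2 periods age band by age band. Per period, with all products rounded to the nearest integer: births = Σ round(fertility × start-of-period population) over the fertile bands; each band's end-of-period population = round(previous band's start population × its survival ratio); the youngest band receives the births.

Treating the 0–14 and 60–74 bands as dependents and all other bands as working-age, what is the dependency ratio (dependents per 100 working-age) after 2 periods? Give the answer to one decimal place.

Call the bands 1 to 5, youngest first.
— Period 1 —
Births: 1850 × 0.155 = 287, 9350 × 0.433 = 4049 ⇒ total 4336
Band 2: 6700 × 0.973 = 6519
Band 3: 1850 × 0.977 = 1807
Band 4: 9350 × 0.967 = 9041
Band 5: 1950 × 0.954 = 1860
End of period: [4336, 6519, 1807, 9041, 1860]
— Period 2 —
Births: 6519 × 0.155 = 1010, 1807 × 0.433 = 782 ⇒ total 1792
Band 2: 4336 × 0.973 = 4219
Band 3: 6519 × 0.977 = 6369
Band 4: 1807 × 0.967 = 1747
Band 5: 9041 × 0.954 = 8625
End of period: [1792, 4219, 6369, 1747, 8625]
Dependents (band 0–14 + band 60–74) = 1792 + 8625 = 10417; working-age = 12335; ratio = 10417/12335 × 100 = 84.5

84.5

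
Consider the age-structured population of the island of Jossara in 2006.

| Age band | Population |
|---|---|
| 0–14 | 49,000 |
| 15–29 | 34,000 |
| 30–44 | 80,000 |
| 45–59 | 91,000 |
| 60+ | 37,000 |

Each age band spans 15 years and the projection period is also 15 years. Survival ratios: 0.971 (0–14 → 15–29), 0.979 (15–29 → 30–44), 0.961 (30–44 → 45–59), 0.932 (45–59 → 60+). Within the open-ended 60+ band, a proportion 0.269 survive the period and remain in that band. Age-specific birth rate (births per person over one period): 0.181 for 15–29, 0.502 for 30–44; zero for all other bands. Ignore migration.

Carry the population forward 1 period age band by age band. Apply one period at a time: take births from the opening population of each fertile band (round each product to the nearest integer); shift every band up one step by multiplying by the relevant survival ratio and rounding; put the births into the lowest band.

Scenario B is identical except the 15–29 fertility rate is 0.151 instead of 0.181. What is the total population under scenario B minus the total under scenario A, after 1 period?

-1020

(Bands numbered youngest = 1 to oldest = 5.)
Period 1:
Births: 34000 × 0.181 = 6154 ; 80000 × 0.502 = 40160 → total 46314
Band 2: 49000 × 0.971 = 47579
Band 3: 34000 × 0.979 = 33286
Band 4: 80000 × 0.961 = 76880
Band 5: 91000 × 0.932 + 37000 × 0.269 = 84812 + 9953 = 94765
End of period: [46314, 47579, 33286, 76880, 94765]
Scenario A total after 1 period: 298824
Scenario B projection —
Period 1:
Births: 34000 × 0.151 = 5134 ; 80000 × 0.502 = 40160 → total 45294
Band 2: 49000 × 0.971 = 47579
Band 3: 34000 × 0.979 = 33286
Band 4: 80000 × 0.961 = 76880
Band 5: 91000 × 0.932 + 37000 × 0.269 = 84812 + 9953 = 94765
End of period: [45294, 47579, 33286, 76880, 94765]
Scenario B total after 1 period: 297804
Difference B − A = 297804 − 298824 = -1020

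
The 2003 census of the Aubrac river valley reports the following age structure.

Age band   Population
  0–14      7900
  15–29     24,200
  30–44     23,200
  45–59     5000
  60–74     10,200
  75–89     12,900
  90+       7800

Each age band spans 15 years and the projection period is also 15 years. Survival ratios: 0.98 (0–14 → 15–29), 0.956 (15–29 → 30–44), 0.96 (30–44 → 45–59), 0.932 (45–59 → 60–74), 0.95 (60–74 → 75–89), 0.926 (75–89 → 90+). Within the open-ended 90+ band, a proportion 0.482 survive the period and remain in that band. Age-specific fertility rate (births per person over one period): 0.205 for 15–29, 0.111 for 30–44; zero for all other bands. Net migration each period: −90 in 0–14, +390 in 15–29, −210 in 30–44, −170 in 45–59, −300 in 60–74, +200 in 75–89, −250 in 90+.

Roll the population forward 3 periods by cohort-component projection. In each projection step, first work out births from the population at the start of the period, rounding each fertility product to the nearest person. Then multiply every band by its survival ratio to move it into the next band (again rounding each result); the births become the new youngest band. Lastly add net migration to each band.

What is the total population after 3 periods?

Period 1.
Births: 24200 * 0.205 = 4961 ; 23200 * 0.111 = 2575 ⇒ total 7536
15–29: 7900 * 0.98 = 7742
30–44: 24200 * 0.956 = 23135
45–59: 23200 * 0.96 = 22272
60–74: 5000 * 0.932 = 4660
75–89: 10200 * 0.95 = 9690
90+: 12900 * 0.926 + 7800 * 0.482 = 11945 + 3760 = 15705
Net migration: 0–14 − 90 → 7446; 15–29 + 390 → 8132; 30–44 − 210 → 22925; 45–59 − 170 → 22102; 60–74 − 300 → 4360; 75–89 + 200 → 9890; 90+ − 250 → 15455
Giving 7446 / 8132 / 22925 / 22102 / 4360 / 9890 / 15455.
Period 2.
Births: 8132 * 0.205 = 1667 ; 22925 * 0.111 = 2545 ⇒ total 4212
15–29: 7446 * 0.98 = 7297
30–44: 8132 * 0.956 = 7774
45–59: 22925 * 0.96 = 22008
60–74: 22102 * 0.932 = 20599
75–89: 4360 * 0.95 = 4142
90+: 9890 * 0.926 + 15455 * 0.482 = 9158 + 7449 = 16607
Net migration: 0–14 − 90 → 4122; 15–29 + 390 → 7687; 30–44 − 210 → 7564; 45–59 − 170 → 21838; 60–74 − 300 → 20299; 75–89 + 200 → 4342; 90+ − 250 → 16357
Giving 4122 / 7687 / 7564 / 21838 / 20299 / 4342 / 16357.
Period 3.
Births: 7687 * 0.205 = 1576 ; 7564 * 0.111 = 840 ⇒ total 2416
15–29: 4122 * 0.98 = 4040
30–44: 7687 * 0.956 = 7349
45–59: 7564 * 0.96 = 7261
60–74: 21838 * 0.932 = 20353
75–89: 20299 * 0.95 = 19284
90+: 4342 * 0.926 + 16357 * 0.482 = 4021 + 7884 = 11905
Net migration: 0–14 − 90 → 2326; 15–29 + 390 → 4430; 30–44 − 210 → 7139; 45–59 − 170 → 7091; 60–74 − 300 → 20053; 75–89 + 200 → 19484; 90+ − 250 → 11655
Giving 2326 / 4430 / 7139 / 7091 / 20053 / 19484 / 11655.
Total after period 3: 2326 + 4430 + 7139 + 7091 + 20053 + 19484 + 11655 = 72178

72178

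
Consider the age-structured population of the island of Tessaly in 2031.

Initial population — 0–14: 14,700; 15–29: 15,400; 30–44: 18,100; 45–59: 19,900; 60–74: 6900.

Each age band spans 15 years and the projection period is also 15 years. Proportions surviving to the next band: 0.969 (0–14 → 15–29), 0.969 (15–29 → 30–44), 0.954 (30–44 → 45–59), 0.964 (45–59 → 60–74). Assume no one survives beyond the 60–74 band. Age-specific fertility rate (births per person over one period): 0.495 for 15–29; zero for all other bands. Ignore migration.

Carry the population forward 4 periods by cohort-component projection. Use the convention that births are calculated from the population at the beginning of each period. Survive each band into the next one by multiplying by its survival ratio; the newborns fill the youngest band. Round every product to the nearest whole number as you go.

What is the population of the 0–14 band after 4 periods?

3382

(Bands numbered youngest = 1 to oldest = 5.)
[period 1]
Births: 15400 × 0.495 = 7623
Band 2: 14700 × 0.969 = 14244
Band 3: 15400 × 0.969 = 14923
Band 4: 18100 × 0.954 = 17267
Band 5: 19900 × 0.964 = 19184
Giving 7623 / 14244 / 14923 / 17267 / 19184.
[period 2]
Births: 14244 × 0.495 = 7051
Band 2: 7623 × 0.969 = 7387
Band 3: 14244 × 0.969 = 13802
Band 4: 14923 × 0.954 = 14237
Band 5: 17267 × 0.964 = 16645
Giving 7051 / 7387 / 13802 / 14237 / 16645.
[period 3]
Births: 7387 × 0.495 = 3657
Band 2: 7051 × 0.969 = 6832
Band 3: 7387 × 0.969 = 7158
Band 4: 13802 × 0.954 = 13167
Band 5: 14237 × 0.964 = 13724
Giving 3657 / 6832 / 7158 / 13167 / 13724.
[period 4]
Births: 6832 × 0.495 = 3382
Band 2: 3657 × 0.969 = 3544
Band 3: 6832 × 0.969 = 6620
Band 4: 7158 × 0.954 = 6829
Band 5: 13167 × 0.964 = 12693
Giving 3382 / 3544 / 6620 / 6829 / 12693.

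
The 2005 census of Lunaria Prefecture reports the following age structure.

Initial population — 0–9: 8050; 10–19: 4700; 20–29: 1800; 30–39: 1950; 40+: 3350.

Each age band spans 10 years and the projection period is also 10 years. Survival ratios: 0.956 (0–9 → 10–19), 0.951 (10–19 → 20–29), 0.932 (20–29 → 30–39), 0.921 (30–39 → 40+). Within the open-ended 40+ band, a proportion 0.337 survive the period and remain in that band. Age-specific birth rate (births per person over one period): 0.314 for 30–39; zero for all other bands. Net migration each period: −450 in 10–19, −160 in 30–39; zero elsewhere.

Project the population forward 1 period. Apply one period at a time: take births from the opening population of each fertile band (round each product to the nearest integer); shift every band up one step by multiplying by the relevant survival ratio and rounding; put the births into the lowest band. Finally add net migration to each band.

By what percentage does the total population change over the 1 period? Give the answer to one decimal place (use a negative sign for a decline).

-15.5

Numbering the bands 1..5 from youngest to oldest:
Period 1:
Births: 1950 * 0.314 = 612
Band 2: 8050 * 0.956 = 7696
Band 3: 4700 * 0.951 = 4470
Band 4: 1800 * 0.932 = 1678
Band 5: 1950 * 0.921 + 3350 * 0.337 = 1796 + 1129 = 2925
Net migration: Band 2 − 450 → 7246; Band 4 − 160 → 1518
Population now: 0–9=612, 10–19=7246, 20–29=4470, 30–39=1518, 40+=2925
Total: 19850 → 16771; change = -3079; percentage change = -15.5%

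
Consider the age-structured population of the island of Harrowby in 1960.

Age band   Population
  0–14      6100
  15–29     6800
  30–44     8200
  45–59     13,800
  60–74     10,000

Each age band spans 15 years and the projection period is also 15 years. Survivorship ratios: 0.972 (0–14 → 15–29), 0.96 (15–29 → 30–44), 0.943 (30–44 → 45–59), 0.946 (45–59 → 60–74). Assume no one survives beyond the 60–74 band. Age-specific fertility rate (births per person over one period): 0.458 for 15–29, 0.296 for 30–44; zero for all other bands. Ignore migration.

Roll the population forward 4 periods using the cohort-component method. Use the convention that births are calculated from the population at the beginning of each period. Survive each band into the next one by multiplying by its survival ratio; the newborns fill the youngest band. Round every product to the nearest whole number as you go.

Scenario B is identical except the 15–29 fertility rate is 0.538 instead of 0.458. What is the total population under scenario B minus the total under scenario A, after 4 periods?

After projecting period 1:
Births: 6800 * 0.458 = 3114  |  8200 * 0.296 = 2427 ⇒ total 5541
15–29: 6100 * 0.972 = 5929
30–44: 6800 * 0.96 = 6528
45–59: 8200 * 0.943 = 7733
60–74: 13800 * 0.946 = 13055
Giving 5541 / 5929 / 6528 / 7733 / 13055.
After projecting period 2:
Births: 5929 * 0.458 = 2715  |  6528 * 0.296 = 1932 ⇒ total 4647
15–29: 5541 * 0.972 = 5386
30–44: 5929 * 0.96 = 5692
45–59: 6528 * 0.943 = 6156
60–74: 7733 * 0.946 = 7315
Giving 4647 / 5386 / 5692 / 6156 / 7315.
After projecting period 3:
Births: 5386 * 0.458 = 2467  |  5692 * 0.296 = 1685 ⇒ total 4152
15–29: 4647 * 0.972 = 4517
30–44: 5386 * 0.96 = 5171
45–59: 5692 * 0.943 = 5368
60–74: 6156 * 0.946 = 5824
Giving 4152 / 4517 / 5171 / 5368 / 5824.
After projecting period 4:
Births: 4517 * 0.458 = 2069  |  5171 * 0.296 = 1531 ⇒ total 3600
15–29: 4152 * 0.972 = 4036
30–44: 4517 * 0.96 = 4336
45–59: 5171 * 0.943 = 4876
60–74: 5368 * 0.946 = 5078
Giving 3600 / 4036 / 4336 / 4876 / 5078.
Scenario A total after 4 periods: 21926
Scenario B projection —
After projecting period 1:
Births: 6800 * 0.538 = 3658  |  8200 * 0.296 = 2427 ⇒ total 6085
15–29: 6100 * 0.972 = 5929
30–44: 6800 * 0.96 = 6528
45–59: 8200 * 0.943 = 7733
60–74: 13800 * 0.946 = 13055
Giving 6085 / 5929 / 6528 / 7733 / 13055.
After projecting period 2:
Births: 5929 * 0.538 = 3190  |  6528 * 0.296 = 1932 ⇒ total 5122
15–29: 6085 * 0.972 = 5915
30–44: 5929 * 0.96 = 5692
45–59: 6528 * 0.943 = 6156
60–74: 7733 * 0.946 = 7315
Giving 5122 / 5915 / 5692 / 6156 / 7315.
After projecting period 3:
Births: 5915 * 0.538 = 3182  |  5692 * 0.296 = 1685 ⇒ total 4867
15–29: 5122 * 0.972 = 4979
30–44: 5915 * 0.96 = 5678
45–59: 5692 * 0.943 = 5368
60–74: 6156 * 0.946 = 5824
Giving 4867 / 4979 / 5678 / 5368 / 5824.
After projecting period 4:
Births: 4979 * 0.538 = 2679  |  5678 * 0.296 = 1681 ⇒ total 4360
15–29: 4867 * 0.972 = 4731
30–44: 4979 * 0.96 = 4780
45–59: 5678 * 0.943 = 5354
60–74: 5368 * 0.946 = 5078
Giving 4360 / 4731 / 4780 / 5354 / 5078.
Scenario B total after 4 periods: 24303
Difference B − A = 24303 − 21926 = 2377

2377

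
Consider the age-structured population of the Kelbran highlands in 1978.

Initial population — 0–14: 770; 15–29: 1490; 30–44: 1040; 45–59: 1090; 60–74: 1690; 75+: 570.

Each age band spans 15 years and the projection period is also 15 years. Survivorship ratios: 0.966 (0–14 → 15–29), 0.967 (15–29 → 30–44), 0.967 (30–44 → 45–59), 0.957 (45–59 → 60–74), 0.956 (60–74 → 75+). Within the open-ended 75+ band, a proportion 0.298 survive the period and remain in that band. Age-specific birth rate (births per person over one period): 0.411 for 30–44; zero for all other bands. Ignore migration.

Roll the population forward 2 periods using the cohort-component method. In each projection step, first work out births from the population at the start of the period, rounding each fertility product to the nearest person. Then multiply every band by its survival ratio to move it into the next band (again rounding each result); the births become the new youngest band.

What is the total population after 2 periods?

Numbering the groups 1..6 from youngest to oldest:
Period 1:
Births: 1040 × 0.411 = 427
Group 2: 770 × 0.966 = 744
Group 3: 1490 × 0.967 = 1441
Group 4: 1040 × 0.967 = 1006
Group 5: 1090 × 0.957 = 1043
Group 6: 1690 × 0.956 + 570 × 0.298 = 1616 + 170 = 1786
→ [427, 744, 1441, 1006, 1043, 1786]
Period 2:
Births: 1441 × 0.411 = 592
Group 2: 427 × 0.966 = 412
Group 3: 744 × 0.967 = 719
Group 4: 1441 × 0.967 = 1393
Group 5: 1006 × 0.957 = 963
Group 6: 1043 × 0.956 + 1786 × 0.298 = 997 + 532 = 1529
→ [592, 412, 719, 1393, 963, 1529]
Total after period 2: 592 + 412 + 719 + 1393 + 963 + 1529 = 5608

5608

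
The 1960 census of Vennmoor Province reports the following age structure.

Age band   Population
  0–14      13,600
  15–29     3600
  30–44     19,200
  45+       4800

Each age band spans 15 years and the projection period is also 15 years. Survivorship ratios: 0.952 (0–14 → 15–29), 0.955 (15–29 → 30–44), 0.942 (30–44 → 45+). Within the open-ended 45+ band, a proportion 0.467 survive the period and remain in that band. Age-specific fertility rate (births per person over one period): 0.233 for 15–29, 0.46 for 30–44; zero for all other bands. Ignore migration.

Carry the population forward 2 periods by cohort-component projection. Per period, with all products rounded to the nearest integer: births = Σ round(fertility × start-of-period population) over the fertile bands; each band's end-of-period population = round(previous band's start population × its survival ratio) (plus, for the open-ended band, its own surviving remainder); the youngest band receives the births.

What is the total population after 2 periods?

38901

After projecting period 1:
Births: 3600 * 0.233 = 839, 19200 * 0.46 = 8832 ⇒ total 9671
15–29: 13600 * 0.952 = 12947
30–44: 3600 * 0.955 = 3438
45+: 19200 * 0.942 + 4800 * 0.467 = 18086 + 2242 = 20328
Giving 9671 / 12947 / 3438 / 20328.
After projecting period 2:
Births: 12947 * 0.233 = 3017, 3438 * 0.46 = 1581 ⇒ total 4598
15–29: 9671 * 0.952 = 9207
30–44: 12947 * 0.955 = 12364
45+: 3438 * 0.942 + 20328 * 0.467 = 3239 + 9493 = 12732
Giving 4598 / 9207 / 12364 / 12732.
Total after period 2: 4598 + 9207 + 12364 + 12732 = 38901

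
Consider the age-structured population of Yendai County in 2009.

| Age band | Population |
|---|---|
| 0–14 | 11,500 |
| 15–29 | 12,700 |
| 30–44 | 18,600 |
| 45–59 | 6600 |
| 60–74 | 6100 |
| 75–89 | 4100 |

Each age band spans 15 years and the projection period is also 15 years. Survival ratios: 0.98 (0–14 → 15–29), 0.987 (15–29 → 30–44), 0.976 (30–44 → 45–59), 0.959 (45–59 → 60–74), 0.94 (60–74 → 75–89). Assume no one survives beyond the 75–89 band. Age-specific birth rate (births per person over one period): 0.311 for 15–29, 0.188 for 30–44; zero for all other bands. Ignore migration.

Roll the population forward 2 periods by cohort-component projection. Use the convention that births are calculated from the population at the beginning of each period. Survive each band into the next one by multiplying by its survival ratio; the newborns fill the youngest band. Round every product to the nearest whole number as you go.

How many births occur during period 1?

[period 1]
Births: 12700 × 0.311 = 3950 ; 18600 × 0.188 = 3497 — total 7447
15–29: 11500 × 0.98 = 11270
30–44: 12700 × 0.987 = 12535
45–59: 18600 × 0.976 = 18154
60–74: 6600 × 0.959 = 6329
75–89: 6100 × 0.94 = 5734
→ [7447, 11270, 12535, 18154, 6329, 5734]

7447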